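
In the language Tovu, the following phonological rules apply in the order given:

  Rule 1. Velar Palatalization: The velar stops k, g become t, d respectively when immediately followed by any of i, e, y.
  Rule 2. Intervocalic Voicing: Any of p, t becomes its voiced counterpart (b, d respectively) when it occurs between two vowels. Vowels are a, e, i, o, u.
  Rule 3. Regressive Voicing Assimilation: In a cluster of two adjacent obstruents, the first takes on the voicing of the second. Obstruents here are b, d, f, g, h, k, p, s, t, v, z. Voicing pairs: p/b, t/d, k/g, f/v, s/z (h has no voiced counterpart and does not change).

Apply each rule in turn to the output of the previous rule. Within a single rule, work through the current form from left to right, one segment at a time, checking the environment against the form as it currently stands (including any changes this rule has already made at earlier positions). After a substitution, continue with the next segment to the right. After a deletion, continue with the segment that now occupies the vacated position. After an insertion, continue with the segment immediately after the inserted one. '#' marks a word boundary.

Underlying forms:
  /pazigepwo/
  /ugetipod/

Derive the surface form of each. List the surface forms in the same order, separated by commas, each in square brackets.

/pazigepwo/:
  Rule 1 Velar Palatalization: [pazigepwo] → [pazidepwo]
  Rule 2 Intervocalic Voicing: no change — [pazidepwo]
  Rule 3 Regressive Voicing Assimilation: no change — [pazidepwo]
/ugetipod/:
  Rule 1 Velar Palatalization: [ugetipod] → [udetipod]
  Rule 2 Intervocalic Voicing: [udetipod] → [udedibod]
  Rule 3 Regressive Voicing Assimilation: no change — [udedibod]

[pazidepwo], [udedibod]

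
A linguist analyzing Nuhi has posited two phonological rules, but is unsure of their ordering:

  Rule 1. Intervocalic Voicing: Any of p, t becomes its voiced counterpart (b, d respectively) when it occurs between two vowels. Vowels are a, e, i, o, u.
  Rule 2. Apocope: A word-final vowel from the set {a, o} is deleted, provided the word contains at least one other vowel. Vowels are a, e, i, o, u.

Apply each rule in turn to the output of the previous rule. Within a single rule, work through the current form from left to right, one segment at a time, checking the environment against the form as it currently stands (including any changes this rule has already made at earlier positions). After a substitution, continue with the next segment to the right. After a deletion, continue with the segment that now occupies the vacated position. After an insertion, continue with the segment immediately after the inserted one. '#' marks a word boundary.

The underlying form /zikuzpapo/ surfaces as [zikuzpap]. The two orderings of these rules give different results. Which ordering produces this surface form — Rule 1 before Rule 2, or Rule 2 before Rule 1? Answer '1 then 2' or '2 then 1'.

2 then 1

Order 1 then 2:
  1 Intervocalic Voicing: [zikuzpapo] → [zikuzpabo]
  2 Apocope: [zikuzpabo] → [zikuzpab]
  result: [zikuzpab]
Order 2 then 1:
  2 Apocope: [zikuzpapo] → [zikuzpap]
  1 Intervocalic Voicing: no change — [zikuzpap]
  result: [zikuzpap]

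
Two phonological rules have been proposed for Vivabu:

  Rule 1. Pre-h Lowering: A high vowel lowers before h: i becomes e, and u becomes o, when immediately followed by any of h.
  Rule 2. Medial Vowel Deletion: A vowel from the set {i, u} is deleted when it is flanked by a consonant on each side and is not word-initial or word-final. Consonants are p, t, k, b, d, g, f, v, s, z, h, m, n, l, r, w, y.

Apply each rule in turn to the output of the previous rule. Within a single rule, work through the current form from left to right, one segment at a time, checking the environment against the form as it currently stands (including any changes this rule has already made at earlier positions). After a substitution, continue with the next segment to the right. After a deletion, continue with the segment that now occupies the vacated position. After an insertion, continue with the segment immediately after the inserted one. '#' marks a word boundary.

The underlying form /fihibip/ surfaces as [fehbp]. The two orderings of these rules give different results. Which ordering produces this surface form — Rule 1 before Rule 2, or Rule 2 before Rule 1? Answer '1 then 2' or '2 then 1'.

1 then 2

Order 1 then 2:
  1 Pre-h Lowering: [fihibip] → [fehibip]
  2 Medial Vowel Deletion: [fehibip] → [fehbp]
  result: [fehbp]
Order 2 then 1:
  2 Medial Vowel Deletion: [fihibip] → [fhbp]
  1 Pre-h Lowering: no change — [fhbp]
  result: [fhbp]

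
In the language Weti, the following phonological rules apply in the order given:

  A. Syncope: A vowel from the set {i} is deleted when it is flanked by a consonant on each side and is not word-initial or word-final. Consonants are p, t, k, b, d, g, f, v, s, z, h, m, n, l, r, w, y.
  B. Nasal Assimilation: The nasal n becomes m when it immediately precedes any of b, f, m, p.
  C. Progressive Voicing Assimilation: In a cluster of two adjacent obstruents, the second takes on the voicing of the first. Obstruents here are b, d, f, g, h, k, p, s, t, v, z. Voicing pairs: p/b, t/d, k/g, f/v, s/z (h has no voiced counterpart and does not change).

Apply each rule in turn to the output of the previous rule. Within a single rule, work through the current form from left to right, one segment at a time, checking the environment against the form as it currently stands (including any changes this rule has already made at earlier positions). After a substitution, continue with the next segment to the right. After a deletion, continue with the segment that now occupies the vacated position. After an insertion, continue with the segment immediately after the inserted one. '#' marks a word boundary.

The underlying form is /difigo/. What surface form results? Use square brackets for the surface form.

A Syncope: [difigo] → [dfgo]
B Nasal Assimilation: no change — [dfgo]
C Progressive Voicing Assimilation: [dfgo] → [dvgo]

[dvgo]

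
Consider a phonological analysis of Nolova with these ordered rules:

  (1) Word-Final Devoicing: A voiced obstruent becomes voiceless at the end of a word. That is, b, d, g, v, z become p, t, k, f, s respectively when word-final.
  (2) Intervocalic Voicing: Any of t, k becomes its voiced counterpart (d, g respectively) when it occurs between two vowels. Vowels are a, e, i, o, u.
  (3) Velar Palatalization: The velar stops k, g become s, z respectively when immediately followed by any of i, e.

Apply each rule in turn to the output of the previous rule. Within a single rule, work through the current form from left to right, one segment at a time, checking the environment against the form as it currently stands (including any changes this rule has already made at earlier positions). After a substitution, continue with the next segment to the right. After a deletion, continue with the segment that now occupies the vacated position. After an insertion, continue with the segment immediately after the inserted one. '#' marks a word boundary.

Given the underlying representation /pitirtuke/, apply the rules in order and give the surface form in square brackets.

(1) Word-Final Devoicing: no change — [pitirtuke]
(2) Intervocalic Voicing: [pitirtuke] → [pidirtuge]
(3) Velar Palatalization: [pidirtuge] → [pidirtuze]

[pidirtuze]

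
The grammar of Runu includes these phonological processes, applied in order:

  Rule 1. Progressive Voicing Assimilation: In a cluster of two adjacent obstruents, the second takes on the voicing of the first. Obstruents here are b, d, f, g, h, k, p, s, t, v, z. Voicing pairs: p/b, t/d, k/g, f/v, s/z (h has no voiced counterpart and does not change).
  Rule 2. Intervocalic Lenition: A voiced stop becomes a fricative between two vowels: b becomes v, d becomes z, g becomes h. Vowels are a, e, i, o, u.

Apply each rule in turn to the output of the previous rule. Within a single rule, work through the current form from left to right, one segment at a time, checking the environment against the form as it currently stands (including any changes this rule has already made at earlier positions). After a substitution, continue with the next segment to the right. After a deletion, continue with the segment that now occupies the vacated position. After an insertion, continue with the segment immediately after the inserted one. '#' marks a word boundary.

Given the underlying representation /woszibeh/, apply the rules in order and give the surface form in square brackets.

Rule 1 Progressive Voicing Assimilation: [woszibeh] → [wossibeh]
Rule 2 Intervocalic Lenition: [wossibeh] → [wossiveh]

[wossiveh]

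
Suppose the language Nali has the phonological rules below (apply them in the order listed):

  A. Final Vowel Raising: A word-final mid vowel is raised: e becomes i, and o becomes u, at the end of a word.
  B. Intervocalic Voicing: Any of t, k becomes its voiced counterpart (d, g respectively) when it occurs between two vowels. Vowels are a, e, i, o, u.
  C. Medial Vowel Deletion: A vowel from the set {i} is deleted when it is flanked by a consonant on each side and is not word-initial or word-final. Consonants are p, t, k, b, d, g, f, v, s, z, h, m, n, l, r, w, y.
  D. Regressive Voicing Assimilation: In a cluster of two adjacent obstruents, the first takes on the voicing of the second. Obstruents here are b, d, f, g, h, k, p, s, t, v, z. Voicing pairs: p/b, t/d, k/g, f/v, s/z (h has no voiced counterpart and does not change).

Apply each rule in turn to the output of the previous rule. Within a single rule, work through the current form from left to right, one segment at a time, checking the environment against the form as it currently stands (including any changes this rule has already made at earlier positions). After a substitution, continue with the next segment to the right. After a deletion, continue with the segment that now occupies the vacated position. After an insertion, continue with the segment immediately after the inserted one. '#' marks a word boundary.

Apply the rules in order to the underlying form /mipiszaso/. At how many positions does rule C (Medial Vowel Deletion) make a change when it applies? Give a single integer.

A Final Vowel Raising: [mipiszaso] → [mipiszasu]
B Intervocalic Voicing: no change — [mipiszasu]
C Medial Vowel Deletion: [mipiszasu] → [mpszasu]
D Regressive Voicing Assimilation: [mpszasu] → [mpzzasu]
Rule C changed 2 position(s).

2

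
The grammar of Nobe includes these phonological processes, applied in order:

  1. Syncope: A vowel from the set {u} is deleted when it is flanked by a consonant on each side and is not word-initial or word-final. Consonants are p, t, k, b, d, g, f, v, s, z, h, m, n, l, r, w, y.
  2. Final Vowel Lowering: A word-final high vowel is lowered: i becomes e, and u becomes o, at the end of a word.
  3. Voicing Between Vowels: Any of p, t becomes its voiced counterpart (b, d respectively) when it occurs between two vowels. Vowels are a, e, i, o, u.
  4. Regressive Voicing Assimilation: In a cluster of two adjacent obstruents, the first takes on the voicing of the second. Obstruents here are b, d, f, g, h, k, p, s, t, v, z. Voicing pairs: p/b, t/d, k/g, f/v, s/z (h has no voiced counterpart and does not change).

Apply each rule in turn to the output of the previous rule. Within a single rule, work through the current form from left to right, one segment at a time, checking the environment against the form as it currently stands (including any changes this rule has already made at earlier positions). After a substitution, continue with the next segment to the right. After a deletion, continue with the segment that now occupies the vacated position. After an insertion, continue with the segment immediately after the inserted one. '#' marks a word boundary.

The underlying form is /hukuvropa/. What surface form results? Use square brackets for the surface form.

1 Syncope: [hukuvropa] → [hkvropa]
2 Final Vowel Lowering: no change — [hkvropa]
3 Voicing Between Vowels: [hkvropa] → [hkvroba]
4 Regressive Voicing Assimilation: [hkvroba] → [hgvroba]

[hgvroba]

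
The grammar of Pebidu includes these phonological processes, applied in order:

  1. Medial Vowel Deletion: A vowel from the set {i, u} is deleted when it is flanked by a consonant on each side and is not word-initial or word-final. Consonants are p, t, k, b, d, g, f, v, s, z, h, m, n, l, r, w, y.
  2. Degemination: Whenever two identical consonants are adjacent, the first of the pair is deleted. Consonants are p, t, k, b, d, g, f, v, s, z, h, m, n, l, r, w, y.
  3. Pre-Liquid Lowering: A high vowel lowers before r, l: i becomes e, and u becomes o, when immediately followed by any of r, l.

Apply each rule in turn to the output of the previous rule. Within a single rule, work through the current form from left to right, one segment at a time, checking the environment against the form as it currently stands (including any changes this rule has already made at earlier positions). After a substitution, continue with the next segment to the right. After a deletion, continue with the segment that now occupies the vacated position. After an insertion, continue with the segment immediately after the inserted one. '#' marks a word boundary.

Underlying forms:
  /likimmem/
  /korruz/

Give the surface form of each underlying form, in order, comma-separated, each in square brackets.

/likimmem/:
  1 Medial Vowel Deletion: [likimmem] → [lkmmem]
  2 Degemination: [lkmmem] → [lkmem]
  3 Pre-Liquid Lowering: no change — [lkmem]
/korruz/:
  1 Medial Vowel Deletion: [korruz] → [korrz]
  2 Degemination: [korrz] → [korz]
  3 Pre-Liquid Lowering: no change — [korz]

[lkmem], [korz]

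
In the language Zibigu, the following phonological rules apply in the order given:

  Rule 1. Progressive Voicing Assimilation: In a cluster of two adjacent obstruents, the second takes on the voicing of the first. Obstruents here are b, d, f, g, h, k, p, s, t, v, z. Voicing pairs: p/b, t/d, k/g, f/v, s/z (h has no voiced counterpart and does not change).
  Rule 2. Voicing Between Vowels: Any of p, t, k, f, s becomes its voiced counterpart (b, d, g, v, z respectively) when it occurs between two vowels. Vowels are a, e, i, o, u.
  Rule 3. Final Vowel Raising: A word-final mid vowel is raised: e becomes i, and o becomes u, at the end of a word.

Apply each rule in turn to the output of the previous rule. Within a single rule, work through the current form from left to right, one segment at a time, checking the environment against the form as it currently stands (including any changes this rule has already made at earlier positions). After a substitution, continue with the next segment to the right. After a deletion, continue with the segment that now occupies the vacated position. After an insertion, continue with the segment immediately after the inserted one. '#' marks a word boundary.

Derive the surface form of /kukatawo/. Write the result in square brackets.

Rule 1 Progressive Voicing Assimilation: no change — [kukatawo]
Rule 2 Voicing Between Vowels: [kukatawo] → [kugadawo]
Rule 3 Final Vowel Raising: [kugadawo] → [kugadawu]

[kugadawu]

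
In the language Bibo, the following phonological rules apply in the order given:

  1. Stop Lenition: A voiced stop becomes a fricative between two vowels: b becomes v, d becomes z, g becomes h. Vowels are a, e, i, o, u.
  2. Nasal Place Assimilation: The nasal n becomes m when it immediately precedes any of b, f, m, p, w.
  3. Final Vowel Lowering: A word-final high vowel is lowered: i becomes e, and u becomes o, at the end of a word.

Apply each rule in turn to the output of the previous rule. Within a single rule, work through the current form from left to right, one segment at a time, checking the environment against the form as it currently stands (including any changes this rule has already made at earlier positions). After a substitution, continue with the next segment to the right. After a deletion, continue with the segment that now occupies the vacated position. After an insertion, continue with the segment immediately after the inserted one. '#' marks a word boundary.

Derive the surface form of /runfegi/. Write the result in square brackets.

1 Stop Lenition: [runfegi] → [runfehi]
2 Nasal Place Assimilation: [runfehi] → [rumfehi]
3 Final Vowel Lowering: [rumfehi] → [rumfehe]

[rumfehe]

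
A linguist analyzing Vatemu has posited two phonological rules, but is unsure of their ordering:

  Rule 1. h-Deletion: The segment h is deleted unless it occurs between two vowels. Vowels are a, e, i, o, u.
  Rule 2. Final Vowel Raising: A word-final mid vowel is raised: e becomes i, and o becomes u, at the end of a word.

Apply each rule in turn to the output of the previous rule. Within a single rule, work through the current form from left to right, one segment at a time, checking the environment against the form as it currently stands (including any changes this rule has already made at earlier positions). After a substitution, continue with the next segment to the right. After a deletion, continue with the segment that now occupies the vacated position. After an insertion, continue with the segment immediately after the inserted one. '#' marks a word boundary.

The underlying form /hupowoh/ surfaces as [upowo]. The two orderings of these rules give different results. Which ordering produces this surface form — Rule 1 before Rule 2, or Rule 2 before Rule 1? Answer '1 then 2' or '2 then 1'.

Order 1 then 2:
  1 h-Deletion: [hupowoh] → [upowo]
  2 Final Vowel Raising: [upowo] → [upowu]
  result: [upowu]
Order 2 then 1:
  2 Final Vowel Raising: no change — [hupowoh]
  1 h-Deletion: [hupowoh] → [upowo]
  result: [upowo]

2 then 1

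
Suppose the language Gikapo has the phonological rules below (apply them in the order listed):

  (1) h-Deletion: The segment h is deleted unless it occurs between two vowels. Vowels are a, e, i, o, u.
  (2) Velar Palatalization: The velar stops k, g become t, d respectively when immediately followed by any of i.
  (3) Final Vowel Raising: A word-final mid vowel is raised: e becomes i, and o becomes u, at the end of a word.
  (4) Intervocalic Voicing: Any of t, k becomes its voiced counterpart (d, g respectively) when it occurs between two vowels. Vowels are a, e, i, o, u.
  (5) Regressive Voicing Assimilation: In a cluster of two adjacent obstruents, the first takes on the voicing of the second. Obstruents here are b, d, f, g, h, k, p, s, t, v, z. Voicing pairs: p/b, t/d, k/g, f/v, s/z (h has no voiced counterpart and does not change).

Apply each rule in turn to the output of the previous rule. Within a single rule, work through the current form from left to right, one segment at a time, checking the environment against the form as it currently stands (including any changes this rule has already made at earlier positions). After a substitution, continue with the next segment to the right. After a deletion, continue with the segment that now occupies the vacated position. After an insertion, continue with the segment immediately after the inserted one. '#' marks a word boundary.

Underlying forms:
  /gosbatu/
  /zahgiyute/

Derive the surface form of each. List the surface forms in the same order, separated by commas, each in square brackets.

/gosbatu/:
  (1) h-Deletion: no change — [gosbatu]
  (2) Velar Palatalization: no change — [gosbatu]
  (3) Final Vowel Raising: no change — [gosbatu]
  (4) Intervocalic Voicing: [gosbatu] → [gosbadu]
  (5) Regressive Voicing Assimilation: [gosbadu] → [gozbadu]
/zahgiyute/:
  (1) h-Deletion: [zahgiyute] → [zagiyute]
  (2) Velar Palatalization: [zagiyute] → [zadiyute]
  (3) Final Vowel Raising: [zadiyute] → [zadiyuti]
  (4) Intervocalic Voicing: [zadiyuti] → [zadiyudi]
  (5) Regressive Voicing Assimilation: no change — [zadiyudi]

[gozbadu], [zadiyudi]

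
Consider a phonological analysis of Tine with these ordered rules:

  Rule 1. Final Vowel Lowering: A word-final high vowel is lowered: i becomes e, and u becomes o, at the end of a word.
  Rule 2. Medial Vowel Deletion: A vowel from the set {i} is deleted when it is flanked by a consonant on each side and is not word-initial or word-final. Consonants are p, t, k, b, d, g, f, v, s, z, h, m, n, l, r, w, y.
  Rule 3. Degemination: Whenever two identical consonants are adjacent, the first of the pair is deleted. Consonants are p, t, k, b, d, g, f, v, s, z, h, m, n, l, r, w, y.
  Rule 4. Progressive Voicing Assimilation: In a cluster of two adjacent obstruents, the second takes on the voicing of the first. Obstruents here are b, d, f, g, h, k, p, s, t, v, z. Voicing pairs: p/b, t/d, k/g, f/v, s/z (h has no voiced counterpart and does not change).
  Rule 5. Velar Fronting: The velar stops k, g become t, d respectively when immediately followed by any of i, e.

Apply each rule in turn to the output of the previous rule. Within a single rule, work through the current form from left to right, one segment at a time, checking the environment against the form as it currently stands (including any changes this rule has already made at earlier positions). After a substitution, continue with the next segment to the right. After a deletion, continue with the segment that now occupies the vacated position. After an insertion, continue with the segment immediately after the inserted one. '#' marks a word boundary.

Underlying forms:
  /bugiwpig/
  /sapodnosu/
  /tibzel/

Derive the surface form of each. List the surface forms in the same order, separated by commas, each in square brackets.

[bugwpk], [sapodnoso], [tpsel]

/bugiwpig/:
  Rule 1 Final Vowel Lowering: no change — [bugiwpig]
  Rule 2 Medial Vowel Deletion: [bugiwpig] → [bugwpg]
  Rule 3 Degemination: no change — [bugwpg]
  Rule 4 Progressive Voicing Assimilation: [bugwpg] → [bugwpk]
  Rule 5 Velar Fronting: no change — [bugwpk]
/sapodnosu/:
  Rule 1 Final Vowel Lowering: [sapodnosu] → [sapodnoso]
  Rule 2 Medial Vowel Deletion: no change — [sapodnoso]
  Rule 3 Degemination: no change — [sapodnoso]
  Rule 4 Progressive Voicing Assimilation: no change — [sapodnoso]
  Rule 5 Velar Fronting: no change — [sapodnoso]
/tibzel/:
  Rule 1 Final Vowel Lowering: no change — [tibzel]
  Rule 2 Medial Vowel Deletion: [tibzel] → [tbzel]
  Rule 3 Degemination: no change — [tbzel]
  Rule 4 Progressive Voicing Assimilation: [tbzel] → [tpsel]
  Rule 5 Velar Fronting: no change — [tpsel]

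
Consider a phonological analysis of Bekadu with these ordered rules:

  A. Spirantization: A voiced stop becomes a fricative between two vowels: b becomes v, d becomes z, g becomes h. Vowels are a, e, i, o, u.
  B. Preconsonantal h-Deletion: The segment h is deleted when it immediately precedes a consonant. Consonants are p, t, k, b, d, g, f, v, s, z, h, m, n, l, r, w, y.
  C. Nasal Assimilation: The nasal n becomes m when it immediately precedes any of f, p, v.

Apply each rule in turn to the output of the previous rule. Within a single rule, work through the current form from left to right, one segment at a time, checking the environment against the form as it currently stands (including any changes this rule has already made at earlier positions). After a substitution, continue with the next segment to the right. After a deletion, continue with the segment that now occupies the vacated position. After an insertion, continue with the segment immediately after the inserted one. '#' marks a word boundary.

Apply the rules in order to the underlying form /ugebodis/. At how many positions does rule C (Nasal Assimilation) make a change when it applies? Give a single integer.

A Spirantization: [ugebodis] → [uhevozis]
B Preconsonantal h-Deletion: no change — [uhevozis]
C Nasal Assimilation: no change — [uhevozis]
Rule C changed 0 position(s).

0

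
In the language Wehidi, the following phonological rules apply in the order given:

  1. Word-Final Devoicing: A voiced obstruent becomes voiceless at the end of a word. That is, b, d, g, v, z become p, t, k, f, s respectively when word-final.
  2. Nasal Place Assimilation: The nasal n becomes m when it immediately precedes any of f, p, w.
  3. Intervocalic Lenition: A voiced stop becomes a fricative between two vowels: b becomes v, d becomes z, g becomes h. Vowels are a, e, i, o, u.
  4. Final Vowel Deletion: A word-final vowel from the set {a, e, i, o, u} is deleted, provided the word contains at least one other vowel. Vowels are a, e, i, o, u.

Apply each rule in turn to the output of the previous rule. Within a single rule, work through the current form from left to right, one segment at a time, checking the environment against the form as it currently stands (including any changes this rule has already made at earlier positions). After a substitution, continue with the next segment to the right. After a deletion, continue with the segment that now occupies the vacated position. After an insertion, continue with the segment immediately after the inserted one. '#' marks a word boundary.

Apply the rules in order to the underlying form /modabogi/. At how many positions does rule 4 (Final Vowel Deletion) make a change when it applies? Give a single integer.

1

1 Word-Final Devoicing: no change — [modabogi]
2 Nasal Place Assimilation: no change — [modabogi]
3 Intervocalic Lenition: [modabogi] → [mozavohi]
4 Final Vowel Deletion: [mozavohi] → [mozavoh]
Rule 4 changed 1 position(s).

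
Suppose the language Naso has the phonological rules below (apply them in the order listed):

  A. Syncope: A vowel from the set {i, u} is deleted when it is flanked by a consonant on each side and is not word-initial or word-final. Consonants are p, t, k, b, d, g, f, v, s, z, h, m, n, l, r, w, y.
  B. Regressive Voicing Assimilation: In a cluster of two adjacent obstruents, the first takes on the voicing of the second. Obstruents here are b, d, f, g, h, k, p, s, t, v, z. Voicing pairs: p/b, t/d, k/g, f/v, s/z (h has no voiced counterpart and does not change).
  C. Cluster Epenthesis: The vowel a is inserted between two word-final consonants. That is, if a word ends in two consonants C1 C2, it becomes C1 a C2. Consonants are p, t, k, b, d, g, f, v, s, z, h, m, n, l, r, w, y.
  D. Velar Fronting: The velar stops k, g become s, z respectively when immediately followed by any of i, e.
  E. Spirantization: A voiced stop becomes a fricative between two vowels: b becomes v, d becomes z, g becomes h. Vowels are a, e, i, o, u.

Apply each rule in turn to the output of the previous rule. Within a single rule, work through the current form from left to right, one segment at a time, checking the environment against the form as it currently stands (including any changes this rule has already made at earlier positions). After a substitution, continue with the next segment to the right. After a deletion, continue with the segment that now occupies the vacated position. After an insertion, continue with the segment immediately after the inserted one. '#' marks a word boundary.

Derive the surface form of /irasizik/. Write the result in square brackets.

A Syncope: [irasizik] → [iraszk]
B Regressive Voicing Assimilation: [iraszk] → [irazsk]
C Cluster Epenthesis: [irazsk] → [irazsak]
D Velar Fronting: no change — [irazsak]
E Spirantization: no change — [irazsak]

[irazsak]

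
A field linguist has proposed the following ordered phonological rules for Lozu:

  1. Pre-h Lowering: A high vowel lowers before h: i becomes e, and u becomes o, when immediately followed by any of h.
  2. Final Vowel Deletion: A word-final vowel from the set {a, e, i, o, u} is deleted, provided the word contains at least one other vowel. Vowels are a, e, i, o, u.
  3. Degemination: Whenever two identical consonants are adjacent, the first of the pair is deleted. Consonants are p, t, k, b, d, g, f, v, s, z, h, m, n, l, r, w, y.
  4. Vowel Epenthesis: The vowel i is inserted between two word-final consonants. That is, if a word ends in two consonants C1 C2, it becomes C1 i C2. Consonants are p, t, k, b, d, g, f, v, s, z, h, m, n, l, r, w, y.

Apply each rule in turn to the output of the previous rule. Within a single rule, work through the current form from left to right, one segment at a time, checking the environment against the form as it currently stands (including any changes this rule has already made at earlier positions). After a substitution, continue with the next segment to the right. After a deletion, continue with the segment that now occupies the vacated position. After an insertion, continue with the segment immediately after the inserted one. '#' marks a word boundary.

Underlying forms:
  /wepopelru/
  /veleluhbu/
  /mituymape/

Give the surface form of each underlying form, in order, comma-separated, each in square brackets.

[wepopelir], [velelohib], [mituymap]

/wepopelru/:
  1 Pre-h Lowering: no change — [wepopelru]
  2 Final Vowel Deletion: [wepopelru] → [wepopelr]
  3 Degemination: no change — [wepopelr]
  4 Vowel Epenthesis: [wepopelr] → [wepopelir]
/veleluhbu/:
  1 Pre-h Lowering: [veleluhbu] → [velelohbu]
  2 Final Vowel Deletion: [velelohbu] → [velelohb]
  3 Degemination: no change — [velelohb]
  4 Vowel Epenthesis: [velelohb] → [velelohib]
/mituymape/:
  1 Pre-h Lowering: no change — [mituymape]
  2 Final Vowel Deletion: [mituymape] → [mituymap]
  3 Degemination: no change — [mituymap]
  4 Vowel Epenthesis: no change — [mituymap]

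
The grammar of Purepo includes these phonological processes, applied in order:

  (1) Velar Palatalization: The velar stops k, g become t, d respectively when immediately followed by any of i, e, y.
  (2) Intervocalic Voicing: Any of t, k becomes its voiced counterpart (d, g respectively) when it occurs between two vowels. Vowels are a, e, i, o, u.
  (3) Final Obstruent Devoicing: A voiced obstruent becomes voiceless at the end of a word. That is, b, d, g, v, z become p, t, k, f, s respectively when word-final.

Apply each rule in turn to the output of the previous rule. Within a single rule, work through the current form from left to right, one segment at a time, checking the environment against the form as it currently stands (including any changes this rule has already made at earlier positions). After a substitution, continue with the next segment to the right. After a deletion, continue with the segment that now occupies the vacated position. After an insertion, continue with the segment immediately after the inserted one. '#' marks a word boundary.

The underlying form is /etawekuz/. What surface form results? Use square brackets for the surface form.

[edawegus]

(1) Velar Palatalization: no change — [etawekuz]
(2) Intervocalic Voicing: [etawekuz] → [edaweguz]
(3) Final Obstruent Devoicing: [edaweguz] → [edawegus]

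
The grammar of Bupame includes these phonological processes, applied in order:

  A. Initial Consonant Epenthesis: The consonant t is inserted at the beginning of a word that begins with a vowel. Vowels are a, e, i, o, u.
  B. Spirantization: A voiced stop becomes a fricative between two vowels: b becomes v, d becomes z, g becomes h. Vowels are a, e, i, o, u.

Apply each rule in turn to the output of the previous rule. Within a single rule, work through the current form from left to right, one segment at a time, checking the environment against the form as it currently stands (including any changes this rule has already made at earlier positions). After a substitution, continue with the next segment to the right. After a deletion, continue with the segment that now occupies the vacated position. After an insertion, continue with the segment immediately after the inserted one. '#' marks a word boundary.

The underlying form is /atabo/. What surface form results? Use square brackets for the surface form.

[tatavo]

A Initial Consonant Epenthesis: [atabo] → [tatabo]
B Spirantization: [tatabo] → [tatavo]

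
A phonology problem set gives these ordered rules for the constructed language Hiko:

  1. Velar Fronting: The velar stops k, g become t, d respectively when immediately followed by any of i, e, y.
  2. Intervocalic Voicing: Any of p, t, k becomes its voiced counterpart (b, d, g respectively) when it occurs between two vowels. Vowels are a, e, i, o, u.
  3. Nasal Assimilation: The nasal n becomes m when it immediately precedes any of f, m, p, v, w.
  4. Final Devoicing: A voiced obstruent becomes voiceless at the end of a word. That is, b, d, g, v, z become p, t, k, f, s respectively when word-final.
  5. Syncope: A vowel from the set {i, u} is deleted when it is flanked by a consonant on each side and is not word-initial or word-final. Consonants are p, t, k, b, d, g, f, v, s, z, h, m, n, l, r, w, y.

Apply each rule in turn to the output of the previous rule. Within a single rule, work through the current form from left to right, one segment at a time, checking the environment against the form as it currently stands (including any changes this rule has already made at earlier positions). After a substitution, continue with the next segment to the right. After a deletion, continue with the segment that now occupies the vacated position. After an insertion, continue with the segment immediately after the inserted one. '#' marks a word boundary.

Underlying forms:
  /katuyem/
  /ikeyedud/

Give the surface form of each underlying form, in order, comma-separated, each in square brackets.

[kadyem], [ideyedt]

/katuyem/:
  1 Velar Fronting: no change — [katuyem]
  2 Intervocalic Voicing: [katuyem] → [kaduyem]
  3 Nasal Assimilation: no change — [kaduyem]
  4 Final Devoicing: no change — [kaduyem]
  5 Syncope: [kaduyem] → [kadyem]
/ikeyedud/:
  1 Velar Fronting: [ikeyedud] → [iteyedud]
  2 Intervocalic Voicing: [iteyedud] → [ideyedud]
  3 Nasal Assimilation: no change — [ideyedud]
  4 Final Devoicing: [ideyedud] → [ideyedut]
  5 Syncope: [ideyedut] → [ideyedt]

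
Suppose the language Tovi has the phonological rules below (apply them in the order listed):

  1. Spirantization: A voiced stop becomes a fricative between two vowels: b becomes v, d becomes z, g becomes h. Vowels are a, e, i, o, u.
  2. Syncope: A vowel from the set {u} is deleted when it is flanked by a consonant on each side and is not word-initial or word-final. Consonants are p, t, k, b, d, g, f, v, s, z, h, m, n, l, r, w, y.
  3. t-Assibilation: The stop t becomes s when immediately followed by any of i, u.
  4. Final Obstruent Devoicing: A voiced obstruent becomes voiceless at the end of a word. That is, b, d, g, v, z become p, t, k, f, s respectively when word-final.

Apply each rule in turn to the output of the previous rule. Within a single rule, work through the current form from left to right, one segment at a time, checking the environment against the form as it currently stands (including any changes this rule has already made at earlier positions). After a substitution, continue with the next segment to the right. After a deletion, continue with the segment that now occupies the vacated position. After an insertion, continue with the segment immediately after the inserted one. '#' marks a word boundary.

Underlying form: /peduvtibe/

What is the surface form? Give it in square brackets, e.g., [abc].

1 Spirantization: [peduvtibe] → [pezuvtive]
2 Syncope: [pezuvtive] → [pezvtive]
3 t-Assibilation: [pezvtive] → [pezvsive]
4 Final Obstruent Devoicing: no change — [pezvsive]

[pezvsive]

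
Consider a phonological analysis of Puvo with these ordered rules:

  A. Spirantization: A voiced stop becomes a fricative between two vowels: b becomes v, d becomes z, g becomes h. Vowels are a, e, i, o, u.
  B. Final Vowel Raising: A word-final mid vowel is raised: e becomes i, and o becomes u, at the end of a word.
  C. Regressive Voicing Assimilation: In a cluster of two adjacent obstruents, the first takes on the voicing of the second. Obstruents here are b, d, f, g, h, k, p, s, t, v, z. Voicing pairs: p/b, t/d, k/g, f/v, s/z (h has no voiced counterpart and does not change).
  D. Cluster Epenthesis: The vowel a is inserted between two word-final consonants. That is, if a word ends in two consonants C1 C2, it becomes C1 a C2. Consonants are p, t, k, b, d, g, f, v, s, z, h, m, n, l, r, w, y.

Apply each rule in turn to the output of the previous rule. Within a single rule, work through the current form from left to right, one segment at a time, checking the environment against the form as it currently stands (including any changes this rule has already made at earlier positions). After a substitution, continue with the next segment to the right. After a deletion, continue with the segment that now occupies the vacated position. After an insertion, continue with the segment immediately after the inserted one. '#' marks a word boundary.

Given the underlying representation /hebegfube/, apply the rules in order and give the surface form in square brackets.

A Spirantization: [hebegfube] → [hevegfuve]
B Final Vowel Raising: [hevegfuve] → [hevegfuvi]
C Regressive Voicing Assimilation: [hevegfuvi] → [hevekfuvi]
D Cluster Epenthesis: no change — [hevekfuvi]

[hevekfuvi]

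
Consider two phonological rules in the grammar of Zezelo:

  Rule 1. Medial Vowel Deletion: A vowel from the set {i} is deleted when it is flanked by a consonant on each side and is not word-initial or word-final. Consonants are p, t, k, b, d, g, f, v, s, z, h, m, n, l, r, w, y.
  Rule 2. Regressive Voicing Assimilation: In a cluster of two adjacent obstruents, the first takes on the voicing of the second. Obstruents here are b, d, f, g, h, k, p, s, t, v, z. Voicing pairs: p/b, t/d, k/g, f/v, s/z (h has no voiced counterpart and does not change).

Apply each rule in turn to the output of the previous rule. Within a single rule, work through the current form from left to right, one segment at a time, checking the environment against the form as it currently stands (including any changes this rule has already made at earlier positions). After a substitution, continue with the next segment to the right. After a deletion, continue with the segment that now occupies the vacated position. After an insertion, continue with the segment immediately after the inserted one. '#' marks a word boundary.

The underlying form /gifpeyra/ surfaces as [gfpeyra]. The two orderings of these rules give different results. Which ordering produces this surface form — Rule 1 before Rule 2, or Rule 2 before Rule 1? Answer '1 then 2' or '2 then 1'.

2 then 1

Order 1 then 2:
  1 Medial Vowel Deletion: [gifpeyra] → [gfpeyra]
  2 Regressive Voicing Assimilation: [gfpeyra] → [kfpeyra]
  result: [kfpeyra]
Order 2 then 1:
  2 Regressive Voicing Assimilation: no change — [gifpeyra]
  1 Medial Vowel Deletion: [gifpeyra] → [gfpeyra]
  result: [gfpeyra]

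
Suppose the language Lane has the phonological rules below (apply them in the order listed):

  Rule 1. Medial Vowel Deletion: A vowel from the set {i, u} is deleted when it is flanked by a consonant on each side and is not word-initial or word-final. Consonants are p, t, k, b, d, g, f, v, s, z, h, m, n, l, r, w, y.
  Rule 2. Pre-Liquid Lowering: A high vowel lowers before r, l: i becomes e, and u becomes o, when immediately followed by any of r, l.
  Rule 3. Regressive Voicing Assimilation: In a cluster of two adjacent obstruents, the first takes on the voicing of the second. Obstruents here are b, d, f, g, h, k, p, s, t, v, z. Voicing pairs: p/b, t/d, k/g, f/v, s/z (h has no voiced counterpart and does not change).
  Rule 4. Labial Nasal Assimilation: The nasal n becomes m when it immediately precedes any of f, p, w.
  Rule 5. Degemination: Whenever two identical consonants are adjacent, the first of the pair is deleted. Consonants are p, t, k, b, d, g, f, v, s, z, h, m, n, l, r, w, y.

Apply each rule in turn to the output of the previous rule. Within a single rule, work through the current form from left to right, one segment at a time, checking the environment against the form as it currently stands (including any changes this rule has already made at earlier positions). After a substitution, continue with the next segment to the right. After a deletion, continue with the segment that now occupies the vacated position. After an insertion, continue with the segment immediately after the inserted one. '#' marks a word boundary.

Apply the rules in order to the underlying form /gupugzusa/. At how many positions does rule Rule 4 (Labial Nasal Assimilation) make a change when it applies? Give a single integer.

0

Rule 1 Medial Vowel Deletion: [gupugzusa] → [gpgzsa]
Rule 2 Pre-Liquid Lowering: no change — [gpgzsa]
Rule 3 Regressive Voicing Assimilation: [gpgzsa] → [kbgssa]
Rule 4 Labial Nasal Assimilation: no change — [kbgssa]
Rule 5 Degemination: [kbgssa] → [kbgsa]
Rule Rule 4 changed 0 position(s).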